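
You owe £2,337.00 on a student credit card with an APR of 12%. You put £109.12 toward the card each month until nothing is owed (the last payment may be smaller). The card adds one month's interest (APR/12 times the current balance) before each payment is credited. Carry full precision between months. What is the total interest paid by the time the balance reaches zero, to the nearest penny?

Monthly rate r = 12%/12 = 1% = 0.01.
Payoff takes n = ⌈−ln(1 − rB₀/P)/ln(1+r)⌉ = ⌈24.222⌉ = 25 payments; the last is £24.27.
Total paid = 24·£109.12 + £24.27 = £2,643.15.
Total interest = total paid − principal = £2,643.15 − £2,337.00 = £306.15.

£306.15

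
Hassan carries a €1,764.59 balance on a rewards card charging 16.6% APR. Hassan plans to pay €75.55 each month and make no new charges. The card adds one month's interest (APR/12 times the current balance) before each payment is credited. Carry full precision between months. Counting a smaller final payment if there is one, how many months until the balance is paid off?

29 months

Monthly rate r = 16.6%/12 = 1.38333% = 0.0138333.
Recurrence: B ← B·(1+r) − €75.55.
Month 1: interest €24.41; balance after payment €1,713.45.
Month 2: interest €23.70; balance after payment €1,661.60.
Closed form: n = −ln(1 − rB₀/P)/ln(1+r) = −ln(0.6769)/ln(1.01383) ≈ 28.404, so the balance reaches zero during payment 29.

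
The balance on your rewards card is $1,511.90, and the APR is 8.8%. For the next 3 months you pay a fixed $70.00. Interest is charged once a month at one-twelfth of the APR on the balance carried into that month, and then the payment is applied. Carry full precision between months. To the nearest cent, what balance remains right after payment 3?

$1,333.86

Monthly rate r = 8.8%/12 = 0.733333% = 0.00733333.
Each month: B ← B·(1+r) − $70.00.
Month 1: interest $11.09; balance after payment $1,452.99.
Month 2: interest $10.66; balance after payment $1,393.64.
Month 3: interest $10.22; balance after payment $1,333.86.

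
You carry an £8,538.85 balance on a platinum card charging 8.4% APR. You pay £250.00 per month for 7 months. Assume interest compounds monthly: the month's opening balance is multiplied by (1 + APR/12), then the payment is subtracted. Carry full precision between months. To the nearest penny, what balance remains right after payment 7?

£7,178.96

Monthly rate r = 8.4%/12 = 0.7% = 0.007.
Each month: B ← B·(1+r) − £250.00.
Month 1: interest £59.77; balance after payment £8,348.62.
Month 2: interest £58.44; balance after payment £8,157.06.
Month 3: interest £57.10; balance after payment £7,964.16.
Month 4: interest £55.75; balance after payment £7,769.91.
Month 5: interest £54.39; balance after payment £7,574.30.
Month 6: interest £53.02; balance after payment £7,377.32.
Month 7: interest £51.64; balance after payment £7,178.96.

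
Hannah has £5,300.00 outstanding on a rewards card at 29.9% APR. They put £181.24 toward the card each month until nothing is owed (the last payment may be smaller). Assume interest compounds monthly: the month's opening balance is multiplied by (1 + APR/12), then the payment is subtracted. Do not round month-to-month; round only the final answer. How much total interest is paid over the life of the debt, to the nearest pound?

£4,305

Monthly rate r = 29.9%/12 = 2.49167% = 0.0249167.
Payoff takes n = ⌈−ln(1 − rB₀/P)/ln(1+r)⌉ = ⌈52.996⌉ = 53 payments; the last is £180.53.
Total paid = 52·£181.24 + £180.53 = £9,605.01.
Total interest = total paid − principal = £9,605.01 − £5,300.00 = £4,305.01.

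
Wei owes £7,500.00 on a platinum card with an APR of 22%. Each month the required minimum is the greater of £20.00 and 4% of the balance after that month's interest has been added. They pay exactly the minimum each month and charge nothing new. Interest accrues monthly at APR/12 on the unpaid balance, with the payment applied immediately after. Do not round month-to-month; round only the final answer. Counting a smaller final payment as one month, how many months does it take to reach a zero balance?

154 months

Monthly rate r = 22%/12 = 1.83333% = 0.0183333.
While 4% of the post-interest balance exceeds £20.00, each month B ← (B·(1+r))·(1 − 0.04), i.e. B shrinks by the factor (1+r)·0.96 = 0.9776.
This holds for months 1–121. Entering month 122 the balance is £483.69; 4% of the post-interest balance is now below £20.00, so the flat £20.00 minimum applies from here.
From month 122 a fixed £20.00 at rate r clears £483.69 in 33 more payments. Total: 121 + 33 = 154 months.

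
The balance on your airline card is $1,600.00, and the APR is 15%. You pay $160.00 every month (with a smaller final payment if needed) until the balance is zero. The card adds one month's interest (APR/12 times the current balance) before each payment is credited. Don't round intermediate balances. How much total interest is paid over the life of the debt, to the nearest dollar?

$120

Monthly rate r = 15%/12 = 1.25% = 0.0125.
Payoff takes n = ⌈−ln(1 − rB₀/P)/ln(1+r)⌉ = ⌈10.749⌉ = 11 payments; the last is $120.05.
Total paid = 10·$160.00 + $120.05 = $1,720.05.
Total interest = total paid − principal = $1,720.05 − $1,600.00 = $120.05.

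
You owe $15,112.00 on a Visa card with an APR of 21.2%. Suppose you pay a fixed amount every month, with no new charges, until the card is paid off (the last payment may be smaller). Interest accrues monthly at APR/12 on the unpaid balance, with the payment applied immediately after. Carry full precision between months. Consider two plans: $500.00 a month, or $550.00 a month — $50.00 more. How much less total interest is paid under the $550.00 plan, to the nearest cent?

Monthly rate r = 21.2%/12 = 1.76667% = 0.0176667.
At $500.00/mo: n = ⌈−ln(1 − rB₀/P)/ln(1+r)⌉ = 44 payments (last $299.24); total interest = total paid − $15,112.00 = $6,687.24.
At $550.00/mo: 38 payments (last $516.48); total interest $5,754.48.
Interest saved = $6,687.24 − $5,754.48 = $932.76.

$932.76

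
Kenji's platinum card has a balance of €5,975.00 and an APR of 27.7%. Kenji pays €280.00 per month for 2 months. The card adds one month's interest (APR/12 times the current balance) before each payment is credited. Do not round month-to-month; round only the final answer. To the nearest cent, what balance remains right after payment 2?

€5,687.57

Monthly rate r = 27.7%/12 = 2.30833% = 0.0230833.
Each month: B ← B·(1+r) − €280.00.
Month 1: interest €137.92; balance after payment €5,832.92.
Month 2: interest €134.64; balance after payment €5,687.57.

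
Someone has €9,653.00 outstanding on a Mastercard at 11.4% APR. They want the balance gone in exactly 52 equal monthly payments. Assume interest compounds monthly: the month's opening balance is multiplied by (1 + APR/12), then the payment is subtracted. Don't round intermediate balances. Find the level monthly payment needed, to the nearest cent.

€236.11

Monthly rate r = 11.4%/12 = 0.95% = 0.0095.
Level-payment amortization: P = B₀·r / (1 − (1+r)^(−n)) = 9653.00·0.0095 / (1 − 1.0095^(−52)).
Denominator 1 − (1+r)^(−52) = 0.388394772.
P = 91.7035 / 0.388394772 ≈ 236.11.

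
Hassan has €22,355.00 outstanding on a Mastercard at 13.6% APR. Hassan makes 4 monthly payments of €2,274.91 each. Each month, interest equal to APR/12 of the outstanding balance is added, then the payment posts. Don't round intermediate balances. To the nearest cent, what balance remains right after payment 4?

Monthly rate r = 13.6%/12 = 1.13333% = 0.0113333.
Each month: B ← B·(1+r) − €2,274.91.
Month 1: interest €253.36; balance after payment €20,333.45.
Month 2: interest €230.45; balance after payment €18,288.98.
Month 3: interest €207.28; balance after payment €16,221.35.
Month 4: interest €183.84; balance after payment €14,130.28.

€14,130.28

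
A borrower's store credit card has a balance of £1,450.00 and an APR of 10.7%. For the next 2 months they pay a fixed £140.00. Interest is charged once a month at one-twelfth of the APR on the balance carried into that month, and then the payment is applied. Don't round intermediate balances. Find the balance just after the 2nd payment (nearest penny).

Monthly rate r = 10.7%/12 = 0.891667% = 0.00891667.
Each month: B ← B·(1+r) − £140.00.
Month 1: interest £12.93; balance after payment £1,322.93.
Month 2: interest £11.80; balance after payment £1,194.73.

£1,194.73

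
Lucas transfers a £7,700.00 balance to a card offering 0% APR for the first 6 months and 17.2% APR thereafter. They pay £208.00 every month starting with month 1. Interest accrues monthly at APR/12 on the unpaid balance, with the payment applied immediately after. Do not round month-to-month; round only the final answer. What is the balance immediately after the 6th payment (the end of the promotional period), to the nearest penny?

£6,452.00

Promo months 1–6 at r₀ = 0%/12 = 0; months 7+ at r₁ = 17.2%/12 = 0.0143333.
After month 6 (no interest yet): B = £7,700.00 − 6·£208.00 = £6,452.00.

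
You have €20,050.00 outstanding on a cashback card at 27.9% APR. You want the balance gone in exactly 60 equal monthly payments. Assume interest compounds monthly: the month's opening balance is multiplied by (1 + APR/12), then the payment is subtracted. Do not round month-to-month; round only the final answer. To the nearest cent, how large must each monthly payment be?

Monthly rate r = 27.9%/12 = 2.325% = 0.02325.
Level-payment amortization: P = B₀·r / (1 − (1+r)^(−n)) = 20050.00·0.02325 / (1 − 1.02325^(−60)).
Denominator 1 − (1+r)^(−60) = 0.748177344.
P = 466.163 / 0.748177344 ≈ 623.06.

€623.06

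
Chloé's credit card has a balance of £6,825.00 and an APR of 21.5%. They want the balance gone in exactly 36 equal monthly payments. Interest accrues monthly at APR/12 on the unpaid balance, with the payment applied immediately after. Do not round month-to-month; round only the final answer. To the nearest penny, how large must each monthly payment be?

Monthly rate r = 21.5%/12 = 1.79167% = 0.0179167.
Level-payment amortization: P = B₀·r / (1 − (1+r)^(−n)) = 6825.00·0.0179167 / (1 − 1.01792^(−36)).
Denominator 1 − (1+r)^(−36) = 0.472333053.
P = 122.281 / 0.472333053 ≈ 258.89.

£258.89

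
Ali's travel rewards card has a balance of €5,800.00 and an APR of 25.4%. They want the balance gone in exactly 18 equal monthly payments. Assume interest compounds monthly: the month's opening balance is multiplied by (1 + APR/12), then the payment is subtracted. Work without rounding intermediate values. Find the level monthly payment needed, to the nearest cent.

€390.85

Monthly rate r = 25.4%/12 = 2.11667% = 0.0211667.
Level-payment amortization: P = B₀·r / (1 − (1+r)^(−n)) = 5800.00·0.0211667 / (1 − 1.02117^(−18)).
Denominator 1 − (1+r)^(−18) = 0.314100224.
P = 122.767 / 0.314100224 ≈ 390.85.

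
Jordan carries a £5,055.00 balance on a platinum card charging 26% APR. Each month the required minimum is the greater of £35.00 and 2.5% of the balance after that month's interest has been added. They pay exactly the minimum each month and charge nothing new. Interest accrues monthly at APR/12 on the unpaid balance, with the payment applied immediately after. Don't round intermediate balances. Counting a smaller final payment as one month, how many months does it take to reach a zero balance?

Monthly rate r = 26%/12 = 2.16667% = 0.0216667.
While 2.5% of the post-interest balance exceeds £35.00, each month B ← (B·(1+r))·(1 − 0.025), i.e. B shrinks by the factor (1+r)·0.975 = 0.99613.
This holds for months 1–337. Entering month 338 the balance is £1,366.11; 2.5% of the post-interest balance is now below £35.00, so the flat £35.00 minimum applies from here.
From month 338 a fixed £35.00 at rate r clears £1,366.11 in 88 more payments. Total: 337 + 88 = 425 months.

425 months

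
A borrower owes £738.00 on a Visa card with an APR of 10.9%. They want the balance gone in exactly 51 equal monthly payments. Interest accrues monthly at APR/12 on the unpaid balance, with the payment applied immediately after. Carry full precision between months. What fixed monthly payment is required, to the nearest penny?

Monthly rate r = 10.9%/12 = 0.908333% = 0.00908333.
Level-payment amortization: P = B₀·r / (1 − (1+r)^(−n)) = 738.00·0.00908333 / (1 − 1.00908^(−51)).
Denominator 1 − (1+r)^(−51) = 0.369447416.
P = 6.7035 / 0.369447416 ≈ 18.14.

£18.14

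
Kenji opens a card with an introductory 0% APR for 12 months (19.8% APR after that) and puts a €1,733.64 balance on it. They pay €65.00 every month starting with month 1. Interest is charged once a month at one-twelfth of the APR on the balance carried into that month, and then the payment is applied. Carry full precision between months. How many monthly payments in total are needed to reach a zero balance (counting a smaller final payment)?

Promo months 1–12 at r₀ = 0%/12 = 0; months 13+ at r₁ = 19.8%/12 = 0.0165.
After month 12 (no interest yet): B = €1,733.64 − 12·€65.00 = €953.64.
Then at r₁ with €65.00/mo: n₂ = −ln(1 − r₁·B/P)/ln(1+r₁) ≈ 16.94 → 17 more payments.

29 payments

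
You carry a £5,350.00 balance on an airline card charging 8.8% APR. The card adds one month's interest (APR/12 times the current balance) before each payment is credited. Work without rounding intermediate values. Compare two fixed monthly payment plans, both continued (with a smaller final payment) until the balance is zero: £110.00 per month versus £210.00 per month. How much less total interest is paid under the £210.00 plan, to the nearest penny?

Monthly rate r = 8.8%/12 = 0.733333% = 0.00733333.
At £110.00/mo: n = ⌈−ln(1 − rB₀/P)/ln(1+r)⌉ = 61 payments (last £40.71); total interest = total paid − £5,350.00 = £1,290.71.
At £210.00/mo: 29 payments (last £64.12); total interest £594.12.
Interest saved = £1,290.71 − £594.12 = £696.59.

£696.59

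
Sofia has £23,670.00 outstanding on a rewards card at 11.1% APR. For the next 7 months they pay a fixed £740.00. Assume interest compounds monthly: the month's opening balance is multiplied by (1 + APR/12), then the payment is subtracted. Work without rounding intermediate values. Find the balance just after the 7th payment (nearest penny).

£19,919.84

Monthly rate r = 11.1%/12 = 0.925% = 0.00925.
Each month: B ← B·(1+r) − £740.00.
Month 1: interest £218.95; balance after payment £23,148.95.
Month 2: interest £214.13; balance after payment £22,623.08.
Month 3: interest £209.26; balance after payment £22,092.34.
Month 4: interest £204.35; balance after payment £21,556.69.
Month 5: interest £199.40; balance after payment £21,016.09.
Month 6: interest £194.40; balance after payment £20,470.49.
Month 7: interest £189.35; balance after payment £19,919.84.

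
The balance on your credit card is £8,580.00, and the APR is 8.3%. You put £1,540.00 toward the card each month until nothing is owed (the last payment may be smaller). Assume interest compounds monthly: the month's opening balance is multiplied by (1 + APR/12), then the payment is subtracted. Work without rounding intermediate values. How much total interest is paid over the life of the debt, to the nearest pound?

£201

Monthly rate r = 8.3%/12 = 0.691667% = 0.00691667.
Payoff takes n = ⌈−ln(1 − rB₀/P)/ln(1+r)⌉ = ⌈5.701⌉ = 6 payments; the last is £1,081.03.
Total paid = 5·£1,540.00 + £1,081.03 = £8,781.03.
Total interest = total paid − principal = £8,781.03 − £8,580.00 = £201.03.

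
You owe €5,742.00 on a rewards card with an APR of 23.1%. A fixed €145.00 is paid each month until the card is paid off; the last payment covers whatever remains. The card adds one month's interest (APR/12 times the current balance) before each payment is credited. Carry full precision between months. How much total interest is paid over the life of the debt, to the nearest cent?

€5,184.39

Monthly rate r = 23.1%/12 = 1.925% = 0.01925.
Payoff takes n = ⌈−ln(1 − rB₀/P)/ln(1+r)⌉ = ⌈75.352⌉ = 76 payments; the last is €51.39.
Total paid = 75·€145.00 + €51.39 = €10,926.39.
Total interest = total paid − principal = €10,926.39 − €5,742.00 = €5,184.39.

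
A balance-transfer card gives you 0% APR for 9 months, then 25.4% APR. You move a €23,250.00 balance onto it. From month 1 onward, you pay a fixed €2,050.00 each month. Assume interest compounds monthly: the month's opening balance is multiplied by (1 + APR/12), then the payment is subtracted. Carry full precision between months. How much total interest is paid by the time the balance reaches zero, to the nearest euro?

€180

Promo months 1–9 at r₀ = 0%/12 = 0; months 10+ at r₁ = 25.4%/12 = 0.0211667.
After month 9 (no interest yet): B = €23,250.00 − 9·€2,050.00 = €4,800.00.
Then at r₁ with €2,050.00/mo: n₂ = −ln(1 − r₁·B/P)/ln(1+r₁) ≈ 2.43 → 3 more payments.
Total paid = 11·€2,050.00 + €880.20 = €23,430.20; interest = €23,430.20 − €23,250.00 = €180.20.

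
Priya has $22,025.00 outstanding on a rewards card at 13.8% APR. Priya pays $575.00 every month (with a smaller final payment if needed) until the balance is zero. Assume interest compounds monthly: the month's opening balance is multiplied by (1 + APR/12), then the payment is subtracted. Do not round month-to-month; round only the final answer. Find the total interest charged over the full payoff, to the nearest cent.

Monthly rate r = 13.8%/12 = 1.15% = 0.0115.
Payoff takes n = ⌈−ln(1 − rB₀/P)/ln(1+r)⌉ = ⌈50.786⌉ = 51 payments; the last is $452.78.
Total paid = 50·$575.00 + $452.78 = $29,202.78.
Total interest = total paid − principal = $29,202.78 − $22,025.00 = $7,177.78.

$7,177.78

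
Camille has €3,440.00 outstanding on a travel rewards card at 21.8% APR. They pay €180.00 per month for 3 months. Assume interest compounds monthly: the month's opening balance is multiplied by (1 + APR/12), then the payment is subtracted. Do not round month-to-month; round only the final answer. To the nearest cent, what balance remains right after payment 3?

Monthly rate r = 21.8%/12 = 1.81667% = 0.0181667.
Each month: B ← B·(1+r) − €180.00.
Month 1: interest €62.49; balance after payment €3,322.49.
Month 2: interest €60.36; balance after payment €3,202.85.
Month 3: interest €58.19; balance after payment €3,081.04.

€3,081.04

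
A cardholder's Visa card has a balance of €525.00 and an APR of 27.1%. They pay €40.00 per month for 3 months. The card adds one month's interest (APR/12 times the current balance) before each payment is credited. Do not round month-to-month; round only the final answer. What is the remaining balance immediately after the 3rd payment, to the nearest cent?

€438.65

Monthly rate r = 27.1%/12 = 2.25833% = 0.0225833.
Each month: B ← B·(1+r) − €40.00.
Month 1: interest €11.86; balance after payment €496.86.
Month 2: interest €11.22; balance after payment €468.08.
Month 3: interest €10.57; balance after payment €438.65.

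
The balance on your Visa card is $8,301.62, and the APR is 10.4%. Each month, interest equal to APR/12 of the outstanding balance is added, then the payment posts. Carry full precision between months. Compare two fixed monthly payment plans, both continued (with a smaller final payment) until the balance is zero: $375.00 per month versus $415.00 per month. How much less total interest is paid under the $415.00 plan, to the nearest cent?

$100.89

Monthly rate r = 10.4%/12 = 0.866667% = 0.00866667.
At $375.00/mo: n = ⌈−ln(1 − rB₀/P)/ln(1+r)⌉ = 25 payments (last $257.42); total interest = total paid − $8,301.62 = $955.80.
At $415.00/mo: 23 payments (last $26.53); total interest $854.91.
Interest saved = $955.80 − $854.91 = $100.89.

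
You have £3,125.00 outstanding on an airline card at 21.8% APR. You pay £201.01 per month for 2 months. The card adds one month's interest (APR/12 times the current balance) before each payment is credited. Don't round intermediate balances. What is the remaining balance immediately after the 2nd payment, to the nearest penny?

£2,833.90

Monthly rate r = 21.8%/12 = 1.81667% = 0.0181667.
Each month: B ← B·(1+r) − £201.01.
Month 1: interest £56.77; balance after payment £2,980.76.
Month 2: interest £54.15; balance after payment £2,833.90.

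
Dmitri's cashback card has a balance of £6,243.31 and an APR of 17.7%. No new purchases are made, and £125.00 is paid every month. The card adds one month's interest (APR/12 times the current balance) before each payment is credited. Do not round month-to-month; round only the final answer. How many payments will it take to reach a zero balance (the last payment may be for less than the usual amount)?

Monthly rate r = 17.7%/12 = 1.475% = 0.01475.
Recurrence: B ← B·(1+r) − £125.00.
Month 1: interest £92.09; balance after payment £6,210.40.
Month 2: interest £91.60; balance after payment £6,177.00.
Closed form: n = −ln(1 − rB₀/P)/ln(1+r) = −ln(0.26329)/ln(1.01475) ≈ 91.140, so the balance reaches zero during payment 92.

92 months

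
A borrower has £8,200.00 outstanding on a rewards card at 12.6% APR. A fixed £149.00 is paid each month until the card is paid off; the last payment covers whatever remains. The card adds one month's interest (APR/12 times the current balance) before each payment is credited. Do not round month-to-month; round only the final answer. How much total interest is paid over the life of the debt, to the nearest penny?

Monthly rate r = 12.6%/12 = 1.05% = 0.0105.
Payoff takes n = ⌈−ln(1 − rB₀/P)/ln(1+r)⌉ = ⌈82.564⌉ = 83 payments; the last is £84.20.
Total paid = 82·£149.00 + £84.20 = £12,302.20.
Total interest = total paid − principal = £12,302.20 − £8,200.00 = £4,102.20.

£4,102.20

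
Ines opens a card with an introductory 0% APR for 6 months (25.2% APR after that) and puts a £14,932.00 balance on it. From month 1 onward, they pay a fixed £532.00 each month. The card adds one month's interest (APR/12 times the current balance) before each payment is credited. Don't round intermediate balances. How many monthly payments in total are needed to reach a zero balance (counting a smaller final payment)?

Promo months 1–6 at r₀ = 0%/12 = 0; months 7+ at r₁ = 25.2%/12 = 0.021.
After month 6 (no interest yet): B = £14,932.00 − 6·£532.00 = £11,740.00.
Then at r₁ with £532.00/mo: n₂ = −ln(1 − r₁·B/P)/ln(1+r₁) ≈ 29.96 → 30 more payments.

36 payments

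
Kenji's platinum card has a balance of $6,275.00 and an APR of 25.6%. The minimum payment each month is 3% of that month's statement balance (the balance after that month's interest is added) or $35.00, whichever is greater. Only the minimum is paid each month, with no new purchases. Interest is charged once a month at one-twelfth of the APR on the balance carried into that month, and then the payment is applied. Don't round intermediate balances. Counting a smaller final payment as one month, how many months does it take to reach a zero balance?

Monthly rate r = 25.6%/12 = 2.13333% = 0.0213333.
While 3% of the post-interest balance exceeds $35.00, each month B ← (B·(1+r))·(1 − 0.03), i.e. B shrinks by the factor (1+r)·0.97 = 0.99069.
This holds for months 1–183. Entering month 184 the balance is $1,133.69; 3% of the post-interest balance is now below $35.00, so the flat $35.00 minimum applies from here.
From month 184 a fixed $35.00 at rate r clears $1,133.69 in 56 more payments. Total: 183 + 56 = 239 months.

239 months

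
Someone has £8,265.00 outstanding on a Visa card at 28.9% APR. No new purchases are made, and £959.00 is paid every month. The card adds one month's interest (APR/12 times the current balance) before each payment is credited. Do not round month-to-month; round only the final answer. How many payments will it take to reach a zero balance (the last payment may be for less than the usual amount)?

Monthly rate r = 28.9%/12 = 2.40833% = 0.0240833.
Recurrence: B ← B·(1+r) − £959.00.
Month 1: interest £199.05; balance after payment £7,505.05.
Month 2: interest £180.75; balance after payment £6,726.80.
Closed form: n = −ln(1 − rB₀/P)/ln(1+r) = −ln(0.79244)/ln(1.02408) ≈ 9.776, so the balance reaches zero during payment 10.

10 months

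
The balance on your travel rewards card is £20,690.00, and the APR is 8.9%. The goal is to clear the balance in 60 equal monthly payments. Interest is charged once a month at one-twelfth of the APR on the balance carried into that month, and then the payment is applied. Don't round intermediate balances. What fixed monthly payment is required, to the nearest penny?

Monthly rate r = 8.9%/12 = 0.741667% = 0.00741667.
Level-payment amortization: P = B₀·r / (1 − (1+r)^(−n)) = 20690.00·0.00741667 / (1 − 1.00742^(−60)).
Denominator 1 − (1+r)^(−60) = 0.358122566.
P = 153.451 / 0.358122566 ≈ 428.49.

£428.49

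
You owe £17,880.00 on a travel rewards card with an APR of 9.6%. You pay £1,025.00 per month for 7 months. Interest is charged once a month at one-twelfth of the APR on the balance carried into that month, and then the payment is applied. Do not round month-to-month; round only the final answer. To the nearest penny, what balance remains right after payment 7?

£11,556.12

Monthly rate r = 9.6%/12 = 0.8% = 0.008.
Each month: B ← B·(1+r) − £1,025.00.
Month 1: interest £143.04; balance after payment £16,998.04.
Month 2: interest £135.98; balance after payment £16,109.02.
Month 3: interest £128.87; balance after payment £15,212.90.
Month 4: interest £121.70; balance after payment £14,309.60.
Month 5: interest £114.48; balance after payment £13,399.08.
Month 6: interest £107.19; balance after payment £12,481.27.
Month 7: interest £99.85; balance after payment £11,556.12.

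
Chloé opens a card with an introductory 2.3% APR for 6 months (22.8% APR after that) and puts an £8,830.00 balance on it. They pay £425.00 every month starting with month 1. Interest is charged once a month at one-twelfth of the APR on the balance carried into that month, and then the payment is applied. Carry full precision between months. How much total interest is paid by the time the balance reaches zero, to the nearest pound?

£1,288

Promo months 1–6 at r₀ = 2.3%/12 = 0.00191667; months 7+ at r₁ = 22.8%/12 = 0.019.
After month 6: iterate B ← B·(1+r₀) − £425.00 for 6 months → £6,369.78.
Then at r₁ with £425.00/mo: n₂ = −ln(1 − r₁·B/P)/ln(1+r₁) ≈ 17.81 → 18 more payments.
Total paid = 23·£425.00 + £343.32 = £10,118.32; interest = £10,118.32 − £8,830.00 = £1,288.32.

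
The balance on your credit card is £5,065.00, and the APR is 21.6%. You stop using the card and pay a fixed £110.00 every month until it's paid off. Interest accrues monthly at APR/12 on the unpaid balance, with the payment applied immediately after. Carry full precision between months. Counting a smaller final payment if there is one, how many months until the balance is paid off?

Monthly rate r = 21.6%/12 = 1.8% = 0.018.
Recurrence: B ← B·(1+r) − £110.00.
Month 1: interest £91.17; balance after payment £5,046.17.
Month 2: interest £90.83; balance after payment £5,027.00.
Closed form: n = −ln(1 − rB₀/P)/ln(1+r) = −ln(0.17118)/ln(1.018) ≈ 98.937, so the balance reaches zero during payment 99.

99 payments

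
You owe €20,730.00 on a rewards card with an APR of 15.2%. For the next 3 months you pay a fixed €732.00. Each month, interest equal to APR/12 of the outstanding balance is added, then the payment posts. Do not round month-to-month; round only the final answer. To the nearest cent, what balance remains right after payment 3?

€19,303.83

Monthly rate r = 15.2%/12 = 1.26667% = 0.0126667.
Each month: B ← B·(1+r) − €732.00.
Month 1: interest €262.58; balance after payment €20,260.58.
Month 2: interest €256.63; balance after payment €19,785.21.
Month 3: interest €250.61; balance after payment €19,303.83.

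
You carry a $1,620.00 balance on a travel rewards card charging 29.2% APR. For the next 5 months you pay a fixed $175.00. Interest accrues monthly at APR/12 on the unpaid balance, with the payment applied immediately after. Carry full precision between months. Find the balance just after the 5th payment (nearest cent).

$908.30

Monthly rate r = 29.2%/12 = 2.43333% = 0.0243333.
Each month: B ← B·(1+r) − $175.00.
Month 1: interest $39.42; balance after payment $1,484.42.
Month 2: interest $36.12; balance after payment $1,345.54.
Month 3: interest $32.74; balance after payment $1,203.28.
Month 4: interest $29.28; balance after payment $1,057.56.
Month 5: interest $25.73; balance after payment $908.30.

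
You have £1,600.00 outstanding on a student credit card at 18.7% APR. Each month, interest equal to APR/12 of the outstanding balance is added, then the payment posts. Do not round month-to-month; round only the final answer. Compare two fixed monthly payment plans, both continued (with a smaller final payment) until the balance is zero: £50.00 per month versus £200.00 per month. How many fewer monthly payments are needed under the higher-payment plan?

36 fewer payments

Monthly rate r = 18.7%/12 = 1.55833% = 0.0155833.
At £50.00/mo: n = ⌈−ln(1 − rB₀/P)/ln(1+r)⌉ = 45 payments (last £32.76); total interest = total paid − £1,600.00 = £632.76.
At £200.00/mo: 9 payments (last £122.53); total interest £122.53.
Payments saved = 45 − 9 = 36.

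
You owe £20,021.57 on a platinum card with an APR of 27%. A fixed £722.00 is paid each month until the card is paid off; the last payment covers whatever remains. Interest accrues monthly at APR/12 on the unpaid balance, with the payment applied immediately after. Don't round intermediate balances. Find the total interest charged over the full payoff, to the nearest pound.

Monthly rate r = 27%/12 = 2.25% = 0.0225.
Payoff takes n = ⌈−ln(1 − rB₀/P)/ln(1+r)⌉ = ⌈43.954⌉ = 44 payments; the last is £689.32.
Total paid = 43·£722.00 + £689.32 = £31,735.32.
Total interest = total paid − principal = £31,735.32 − £20,021.57 = £11,713.75.

£11,714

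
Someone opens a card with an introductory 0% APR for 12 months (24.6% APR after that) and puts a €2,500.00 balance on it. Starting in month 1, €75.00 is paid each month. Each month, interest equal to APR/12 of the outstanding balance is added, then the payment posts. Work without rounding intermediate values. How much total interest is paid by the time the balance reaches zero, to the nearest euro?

€526

Promo months 1–12 at r₀ = 0%/12 = 0; months 13+ at r₁ = 24.6%/12 = 0.0205.
After month 12 (no interest yet): B = €2,500.00 − 12·€75.00 = €1,600.00.
Then at r₁ with €75.00/mo: n₂ = −ln(1 − r₁·B/P)/ln(1+r₁) ≈ 28.34 → 29 more payments.
Total paid = 40·€75.00 + €25.57 = €3,025.57; interest = €3,025.57 − €2,500.00 = €525.57.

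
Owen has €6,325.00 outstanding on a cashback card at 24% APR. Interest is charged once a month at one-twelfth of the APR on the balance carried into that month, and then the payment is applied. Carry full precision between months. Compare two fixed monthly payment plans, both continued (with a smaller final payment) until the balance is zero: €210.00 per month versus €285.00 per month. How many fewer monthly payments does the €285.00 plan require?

17 fewer payments

Monthly rate r = 24%/12 = 2% = 0.02.
At €210.00/mo: n = ⌈−ln(1 − rB₀/P)/ln(1+r)⌉ = 47 payments (last €120.77); total interest = total paid − €6,325.00 = €3,455.77.
At €285.00/mo: 30 payments (last €179.96); total interest €2,119.96.
Payments saved = 47 − 30 = 17.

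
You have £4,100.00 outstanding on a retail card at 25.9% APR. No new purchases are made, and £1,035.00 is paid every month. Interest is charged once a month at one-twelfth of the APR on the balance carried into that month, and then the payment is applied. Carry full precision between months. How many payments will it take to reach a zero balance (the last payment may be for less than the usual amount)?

Monthly rate r = 25.9%/12 = 2.15833% = 0.0215833.
Recurrence: B ← B·(1+r) − £1,035.00.
Month 1: interest £88.49; balance after payment £3,153.49.
Month 2: interest £68.06; balance after payment £2,186.55.
Month 3: interest £47.19; balance after payment £1,198.75.
Month 4: interest £25.87; balance after payment £189.62.
Month 5: interest £4.09; balance after payment £0.00.

5 months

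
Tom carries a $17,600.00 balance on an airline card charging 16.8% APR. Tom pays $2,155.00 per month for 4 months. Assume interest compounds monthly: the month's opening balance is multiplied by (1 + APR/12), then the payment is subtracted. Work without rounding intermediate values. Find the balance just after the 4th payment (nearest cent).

Monthly rate r = 16.8%/12 = 1.4% = 0.014.
Each month: B ← B·(1+r) − $2,155.00.
Month 1: interest $246.40; balance after payment $15,691.40.
Month 2: interest $219.68; balance after payment $13,756.08.
Month 3: interest $192.59; balance after payment $11,793.66.
Month 4: interest $165.11; balance after payment $9,803.78.

$9,803.78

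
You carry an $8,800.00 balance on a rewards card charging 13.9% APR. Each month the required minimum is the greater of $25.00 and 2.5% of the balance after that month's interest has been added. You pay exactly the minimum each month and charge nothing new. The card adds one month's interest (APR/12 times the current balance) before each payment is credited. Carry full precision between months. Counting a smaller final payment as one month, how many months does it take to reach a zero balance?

212 months

Monthly rate r = 13.9%/12 = 1.15833% = 0.0115833.
While 2.5% of the post-interest balance exceeds $25.00, each month B ← (B·(1+r))·(1 − 0.025), i.e. B shrinks by the factor (1+r)·0.975 = 0.98629.
This holds for months 1–159. Entering month 160 the balance is $980.58; 2.5% of the post-interest balance is now below $25.00, so the flat $25.00 minimum applies from here.
From month 160 a fixed $25.00 at rate r clears $980.58 in 53 more payments. Total: 159 + 53 = 212 months.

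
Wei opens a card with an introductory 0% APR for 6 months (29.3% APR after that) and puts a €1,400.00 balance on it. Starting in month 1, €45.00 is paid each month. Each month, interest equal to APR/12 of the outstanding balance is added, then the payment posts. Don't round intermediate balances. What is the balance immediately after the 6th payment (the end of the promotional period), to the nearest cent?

€1,130.00

Promo months 1–6 at r₀ = 0%/12 = 0; months 7+ at r₁ = 29.3%/12 = 0.0244167.
After month 6 (no interest yet): B = €1,400.00 − 6·€45.00 = €1,130.00.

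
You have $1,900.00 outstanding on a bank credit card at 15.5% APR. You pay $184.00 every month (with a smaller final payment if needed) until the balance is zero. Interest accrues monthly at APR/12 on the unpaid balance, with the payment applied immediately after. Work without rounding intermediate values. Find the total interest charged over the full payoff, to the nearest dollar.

Monthly rate r = 15.5%/12 = 1.29167% = 0.0129167.
Payoff takes n = ⌈−ln(1 − rB₀/P)/ln(1+r)⌉ = ⌈11.154⌉ = 12 payments; the last is $28.54.
Total paid = 11·$184.00 + $28.54 = $2,052.54.
Total interest = total paid − principal = $2,052.54 − $1,900.00 = $152.54.

$153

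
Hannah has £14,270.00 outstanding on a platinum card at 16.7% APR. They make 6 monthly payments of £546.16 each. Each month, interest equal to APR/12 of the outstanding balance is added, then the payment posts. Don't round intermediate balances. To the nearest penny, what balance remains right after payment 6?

Monthly rate r = 16.7%/12 = 1.39167% = 0.0139167.
Each month: B ← B·(1+r) − £546.16.
Month 1: interest £198.59; balance after payment £13,922.43.
Month 2: interest £193.75; balance after payment £13,570.02.
Month 3: interest £188.85; balance after payment £13,212.71.
Month 4: interest £183.88; balance after payment £12,850.43.
Month 5: interest £178.84; balance after payment £12,483.11.
Month 6: interest £173.72; balance after payment £12,110.67.

£12,110.67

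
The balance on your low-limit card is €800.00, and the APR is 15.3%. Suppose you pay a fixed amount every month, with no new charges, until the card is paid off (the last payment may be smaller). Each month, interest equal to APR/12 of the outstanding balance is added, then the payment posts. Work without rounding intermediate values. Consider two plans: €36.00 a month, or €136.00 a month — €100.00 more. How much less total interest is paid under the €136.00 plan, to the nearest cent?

€109.68

Monthly rate r = 15.3%/12 = 1.275% = 0.01275.
At €36.00/mo: n = ⌈−ln(1 − rB₀/P)/ln(1+r)⌉ = 27 payments (last €10.67); total interest = total paid − €800.00 = €146.67.
At €136.00/mo: 7 payments (last €20.99); total interest €36.99.
Interest saved = €146.67 − €36.99 = €109.68.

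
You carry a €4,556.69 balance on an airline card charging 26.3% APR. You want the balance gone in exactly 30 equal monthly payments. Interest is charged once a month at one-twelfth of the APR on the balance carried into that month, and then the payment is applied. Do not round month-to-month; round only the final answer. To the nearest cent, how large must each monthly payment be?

Monthly rate r = 26.3%/12 = 2.19167% = 0.0219167.
Level-payment amortization: P = B₀·r / (1 − (1+r)^(−n)) = 4556.69·0.0219167 / (1 − 1.02192^(−30)).
Denominator 1 − (1+r)^(−30) = 0.478162201.
P = 99.8675 / 0.478162201 ≈ 208.86.

€208.86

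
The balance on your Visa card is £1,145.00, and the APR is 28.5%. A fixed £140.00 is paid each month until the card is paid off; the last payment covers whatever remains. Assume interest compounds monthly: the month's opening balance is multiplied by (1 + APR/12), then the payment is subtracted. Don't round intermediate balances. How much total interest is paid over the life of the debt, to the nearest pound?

Monthly rate r = 28.5%/12 = 2.375% = 0.02375.
Payoff takes n = ⌈−ln(1 − rB₀/P)/ln(1+r)⌉ = ⌈9.201⌉ = 10 payments; the last is £28.41.
Total paid = 9·£140.00 + £28.41 = £1,288.41.
Total interest = total paid − principal = £1,288.41 − £1,145.00 = £143.41.

£143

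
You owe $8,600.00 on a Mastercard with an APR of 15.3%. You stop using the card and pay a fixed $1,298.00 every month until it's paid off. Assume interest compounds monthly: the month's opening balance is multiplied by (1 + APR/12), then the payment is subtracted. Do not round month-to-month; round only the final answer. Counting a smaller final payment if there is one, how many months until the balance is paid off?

7 months

Monthly rate r = 15.3%/12 = 1.275% = 0.01275.
Recurrence: B ← B·(1+r) − $1,298.00.
Month 1: interest $109.65; balance after payment $7,411.65.
Month 2: interest $94.50; balance after payment $6,208.15.
Closed form: n = −ln(1 − rB₀/P)/ln(1+r) = −ln(0.91552)/ln(1.01275) ≈ 6.966, so the balance reaches zero during payment 7.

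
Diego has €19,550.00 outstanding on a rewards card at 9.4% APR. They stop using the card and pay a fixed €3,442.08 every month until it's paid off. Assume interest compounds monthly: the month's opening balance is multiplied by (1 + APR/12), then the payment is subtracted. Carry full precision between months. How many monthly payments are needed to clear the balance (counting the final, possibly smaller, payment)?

Monthly rate r = 9.4%/12 = 0.783333% = 0.00783333.
Recurrence: B ← B·(1+r) − €3,442.08.
Month 1: interest €153.14; balance after payment €16,261.06.
Month 2: interest €127.38; balance after payment €12,946.36.
Month 3: interest €101.41; balance after payment €9,605.69.
Month 4: interest €75.24; balance after payment €6,238.86.
Month 5: interest €48.87; balance after payment €2,845.65.
Month 6: interest €22.29; balance after payment €0.00.

6 months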